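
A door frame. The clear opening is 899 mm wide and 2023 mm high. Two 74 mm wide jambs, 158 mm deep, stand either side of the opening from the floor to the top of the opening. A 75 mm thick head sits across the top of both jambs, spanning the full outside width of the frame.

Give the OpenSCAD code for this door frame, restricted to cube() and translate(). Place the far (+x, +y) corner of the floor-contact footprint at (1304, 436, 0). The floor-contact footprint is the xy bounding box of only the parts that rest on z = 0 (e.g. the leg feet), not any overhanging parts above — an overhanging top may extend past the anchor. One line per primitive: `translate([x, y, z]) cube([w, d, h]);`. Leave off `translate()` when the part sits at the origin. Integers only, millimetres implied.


translate([257, 278, 0]) cube([74, 158, 2023]);
translate([1230, 278, 0]) cube([74, 158, 2023]);
translate([257, 278, 2023]) cube([1047, 158, 75]);


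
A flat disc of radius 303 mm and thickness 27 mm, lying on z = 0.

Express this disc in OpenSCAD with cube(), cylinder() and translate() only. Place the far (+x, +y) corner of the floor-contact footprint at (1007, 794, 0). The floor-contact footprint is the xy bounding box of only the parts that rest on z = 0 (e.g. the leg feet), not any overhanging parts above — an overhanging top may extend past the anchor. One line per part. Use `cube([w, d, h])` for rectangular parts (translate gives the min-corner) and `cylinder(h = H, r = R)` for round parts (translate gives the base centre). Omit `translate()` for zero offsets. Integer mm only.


translate([704, 491, 0]) cylinder(h = 27, r = 303);


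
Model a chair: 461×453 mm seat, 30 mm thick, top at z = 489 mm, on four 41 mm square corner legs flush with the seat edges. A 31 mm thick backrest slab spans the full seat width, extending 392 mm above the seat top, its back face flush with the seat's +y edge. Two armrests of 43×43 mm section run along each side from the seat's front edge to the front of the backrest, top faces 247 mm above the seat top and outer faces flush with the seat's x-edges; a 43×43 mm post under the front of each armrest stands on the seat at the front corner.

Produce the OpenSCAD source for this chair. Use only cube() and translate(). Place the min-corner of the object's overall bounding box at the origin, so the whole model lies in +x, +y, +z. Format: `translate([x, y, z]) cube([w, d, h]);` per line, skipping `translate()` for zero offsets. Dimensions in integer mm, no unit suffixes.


// leg_h = 489 - 30 = 459
// arm post h = 247 - 43 = 204
translate([0, 0, 459]) cube([461, 453, 30]);
cube([41, 41, 459]);
translate([420, 0, 0]) cube([41, 41, 459]);
translate([0, 412, 0]) cube([41, 41, 459]);
translate([420, 412, 0]) cube([41, 41, 459]);
translate([0, 422, 489]) cube([461, 31, 392]);
translate([0, 0, 693]) cube([43, 422, 43]);
translate([418, 0, 693]) cube([43, 422, 43]);
translate([0, 0, 489]) cube([43, 43, 204]);
translate([418, 0, 489]) cube([43, 43, 204]);


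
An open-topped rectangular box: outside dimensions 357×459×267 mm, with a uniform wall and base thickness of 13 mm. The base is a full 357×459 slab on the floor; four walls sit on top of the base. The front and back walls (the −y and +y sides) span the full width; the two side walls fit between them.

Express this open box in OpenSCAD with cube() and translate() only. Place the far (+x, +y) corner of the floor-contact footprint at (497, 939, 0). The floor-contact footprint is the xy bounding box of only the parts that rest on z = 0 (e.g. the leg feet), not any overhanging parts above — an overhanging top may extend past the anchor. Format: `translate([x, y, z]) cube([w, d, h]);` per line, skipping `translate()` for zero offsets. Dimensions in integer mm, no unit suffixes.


translate([140, 480, 0]) cube([357, 459, 13]);
translate([140, 480, 13]) cube([357, 13, 254]);
translate([140, 926, 13]) cube([357, 13, 254]);
translate([140, 493, 13]) cube([13, 433, 254]);
translate([484, 493, 13]) cube([13, 433, 254]);


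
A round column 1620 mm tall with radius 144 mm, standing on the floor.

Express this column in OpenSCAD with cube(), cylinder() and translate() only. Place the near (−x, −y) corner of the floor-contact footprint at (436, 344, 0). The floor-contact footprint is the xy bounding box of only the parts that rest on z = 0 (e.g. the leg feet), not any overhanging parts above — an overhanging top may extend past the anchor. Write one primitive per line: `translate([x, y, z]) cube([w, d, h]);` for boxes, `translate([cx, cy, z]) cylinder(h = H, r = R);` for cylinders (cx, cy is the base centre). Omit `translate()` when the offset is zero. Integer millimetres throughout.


translate([580, 488, 0]) cylinder(h = 1620, r = 144);


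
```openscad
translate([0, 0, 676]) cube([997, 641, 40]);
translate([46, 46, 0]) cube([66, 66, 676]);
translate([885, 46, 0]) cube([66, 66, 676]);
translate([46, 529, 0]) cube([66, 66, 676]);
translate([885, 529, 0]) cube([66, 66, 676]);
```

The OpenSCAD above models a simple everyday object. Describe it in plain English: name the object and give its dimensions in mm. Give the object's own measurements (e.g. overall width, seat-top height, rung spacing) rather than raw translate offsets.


A table: top 997 mm (x) × 641 mm (y), 40 mm thick, upper face at z = 716 mm, on four 66×66 mm square legs, each inset 46 mm from the nearest pair of top edges from z = 0 to the bottom of the top.


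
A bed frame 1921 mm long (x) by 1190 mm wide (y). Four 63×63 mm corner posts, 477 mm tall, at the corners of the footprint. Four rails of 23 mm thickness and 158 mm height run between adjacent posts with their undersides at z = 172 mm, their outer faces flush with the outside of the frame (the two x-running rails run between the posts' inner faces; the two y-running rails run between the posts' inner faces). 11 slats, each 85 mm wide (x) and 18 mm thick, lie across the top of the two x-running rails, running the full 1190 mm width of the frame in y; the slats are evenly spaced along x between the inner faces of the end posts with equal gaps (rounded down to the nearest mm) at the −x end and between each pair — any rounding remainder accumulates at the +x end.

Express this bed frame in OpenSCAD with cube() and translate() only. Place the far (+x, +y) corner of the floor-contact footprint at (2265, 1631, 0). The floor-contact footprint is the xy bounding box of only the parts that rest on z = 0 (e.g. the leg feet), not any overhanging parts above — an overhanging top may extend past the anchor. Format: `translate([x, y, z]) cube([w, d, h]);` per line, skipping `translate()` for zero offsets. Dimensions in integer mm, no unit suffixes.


translate([344, 441, 0]) cube([63, 63, 477]);
translate([344, 1568, 0]) cube([63, 63, 477]);
translate([2202, 441, 0]) cube([63, 63, 477]);
translate([2202, 1568, 0]) cube([63, 63, 477]);
translate([407, 441, 172]) cube([1795, 23, 158]);
translate([407, 1608, 172]) cube([1795, 23, 158]);
translate([344, 504, 172]) cube([23, 1064, 158]);
translate([2242, 504, 172]) cube([23, 1064, 158]);
translate([478, 441, 330]) cube([85, 1190, 18]);
translate([634, 441, 330]) cube([85, 1190, 18]);
translate([790, 441, 330]) cube([85, 1190, 18]);
translate([946, 441, 330]) cube([85, 1190, 18]);
translate([1102, 441, 330]) cube([85, 1190, 18]);
translate([1258, 441, 330]) cube([85, 1190, 18]);
translate([1414, 441, 330]) cube([85, 1190, 18]);
translate([1570, 441, 330]) cube([85, 1190, 18]);
translate([1726, 441, 330]) cube([85, 1190, 18]);
translate([1882, 441, 330]) cube([85, 1190, 18]);
translate([2038, 441, 330]) cube([85, 1190, 18]);


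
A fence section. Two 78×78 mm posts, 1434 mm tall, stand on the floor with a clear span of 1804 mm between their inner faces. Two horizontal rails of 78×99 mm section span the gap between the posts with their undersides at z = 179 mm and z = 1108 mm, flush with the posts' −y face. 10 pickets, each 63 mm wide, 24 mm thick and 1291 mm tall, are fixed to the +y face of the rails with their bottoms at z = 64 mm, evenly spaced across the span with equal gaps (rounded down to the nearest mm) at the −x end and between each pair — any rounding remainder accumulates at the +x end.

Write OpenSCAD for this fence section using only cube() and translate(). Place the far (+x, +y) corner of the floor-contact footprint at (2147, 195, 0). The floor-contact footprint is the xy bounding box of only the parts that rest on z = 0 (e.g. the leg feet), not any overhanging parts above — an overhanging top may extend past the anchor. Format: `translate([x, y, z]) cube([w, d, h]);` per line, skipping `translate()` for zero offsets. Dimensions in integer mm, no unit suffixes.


translate([187, 117, 0]) cube([78, 78, 1434]);
translate([2069, 117, 0]) cube([78, 78, 1434]);
translate([265, 117, 179]) cube([1804, 78, 99]);
translate([265, 117, 1108]) cube([1804, 78, 99]);
translate([371, 195, 64]) cube([63, 24, 1291]);
translate([540, 195, 64]) cube([63, 24, 1291]);
translate([709, 195, 64]) cube([63, 24, 1291]);
translate([878, 195, 64]) cube([63, 24, 1291]);
translate([1047, 195, 64]) cube([63, 24, 1291]);
translate([1216, 195, 64]) cube([63, 24, 1291]);
translate([1385, 195, 64]) cube([63, 24, 1291]);
translate([1554, 195, 64]) cube([63, 24, 1291]);
translate([1723, 195, 64]) cube([63, 24, 1291]);
translate([1892, 195, 64]) cube([63, 24, 1291]);


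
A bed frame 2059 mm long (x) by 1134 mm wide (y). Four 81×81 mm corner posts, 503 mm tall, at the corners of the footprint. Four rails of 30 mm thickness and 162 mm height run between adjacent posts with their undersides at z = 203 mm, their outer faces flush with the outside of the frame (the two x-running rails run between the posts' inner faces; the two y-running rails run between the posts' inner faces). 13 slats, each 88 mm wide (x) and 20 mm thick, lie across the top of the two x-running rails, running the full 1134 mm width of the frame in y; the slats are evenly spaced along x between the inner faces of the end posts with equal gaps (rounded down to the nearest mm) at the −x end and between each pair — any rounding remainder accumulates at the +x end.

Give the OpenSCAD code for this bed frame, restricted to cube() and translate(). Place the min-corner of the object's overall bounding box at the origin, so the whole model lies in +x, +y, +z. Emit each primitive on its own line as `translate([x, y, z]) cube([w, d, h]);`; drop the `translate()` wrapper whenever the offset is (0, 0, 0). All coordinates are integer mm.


cube([81, 81, 503]);
translate([0, 1053, 0]) cube([81, 81, 503]);
translate([1978, 0, 0]) cube([81, 81, 503]);
translate([1978, 1053, 0]) cube([81, 81, 503]);
translate([81, 0, 203]) cube([1897, 30, 162]);
translate([81, 1104, 203]) cube([1897, 30, 162]);
translate([0, 81, 203]) cube([30, 972, 162]);
translate([2029, 81, 203]) cube([30, 972, 162]);
translate([134, 0, 365]) cube([88, 1134, 20]);
translate([275, 0, 365]) cube([88, 1134, 20]);
translate([416, 0, 365]) cube([88, 1134, 20]);
translate([557, 0, 365]) cube([88, 1134, 20]);
translate([698, 0, 365]) cube([88, 1134, 20]);
translate([839, 0, 365]) cube([88, 1134, 20]);
translate([980, 0, 365]) cube([88, 1134, 20]);
translate([1121, 0, 365]) cube([88, 1134, 20]);
translate([1262, 0, 365]) cube([88, 1134, 20]);
translate([1403, 0, 365]) cube([88, 1134, 20]);
translate([1544, 0, 365]) cube([88, 1134, 20]);
translate([1685, 0, 365]) cube([88, 1134, 20]);
translate([1826, 0, 365]) cube([88, 1134, 20]);


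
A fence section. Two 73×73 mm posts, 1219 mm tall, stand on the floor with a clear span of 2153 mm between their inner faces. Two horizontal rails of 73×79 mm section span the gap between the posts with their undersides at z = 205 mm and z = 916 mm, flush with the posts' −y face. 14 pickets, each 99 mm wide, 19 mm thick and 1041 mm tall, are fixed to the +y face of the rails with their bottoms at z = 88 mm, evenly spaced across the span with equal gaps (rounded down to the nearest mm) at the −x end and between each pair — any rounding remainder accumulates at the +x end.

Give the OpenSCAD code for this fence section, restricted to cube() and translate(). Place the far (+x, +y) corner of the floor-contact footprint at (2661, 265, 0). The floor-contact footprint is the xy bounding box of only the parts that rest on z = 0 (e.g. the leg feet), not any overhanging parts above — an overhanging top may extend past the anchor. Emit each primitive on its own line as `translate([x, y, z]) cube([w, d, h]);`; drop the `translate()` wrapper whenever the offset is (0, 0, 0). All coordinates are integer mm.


translate([362, 192, 0]) cube([73, 73, 1219]);
translate([2588, 192, 0]) cube([73, 73, 1219]);
translate([435, 192, 205]) cube([2153, 73, 79]);
translate([435, 192, 916]) cube([2153, 73, 79]);
translate([486, 265, 88]) cube([99, 19, 1041]);
translate([636, 265, 88]) cube([99, 19, 1041]);
translate([786, 265, 88]) cube([99, 19, 1041]);
translate([936, 265, 88]) cube([99, 19, 1041]);
translate([1086, 265, 88]) cube([99, 19, 1041]);
translate([1236, 265, 88]) cube([99, 19, 1041]);
translate([1386, 265, 88]) cube([99, 19, 1041]);
translate([1536, 265, 88]) cube([99, 19, 1041]);
translate([1686, 265, 88]) cube([99, 19, 1041]);
translate([1836, 265, 88]) cube([99, 19, 1041]);
translate([1986, 265, 88]) cube([99, 19, 1041]);
translate([2136, 265, 88]) cube([99, 19, 1041]);
translate([2286, 265, 88]) cube([99, 19, 1041]);
translate([2436, 265, 88]) cube([99, 19, 1041]);


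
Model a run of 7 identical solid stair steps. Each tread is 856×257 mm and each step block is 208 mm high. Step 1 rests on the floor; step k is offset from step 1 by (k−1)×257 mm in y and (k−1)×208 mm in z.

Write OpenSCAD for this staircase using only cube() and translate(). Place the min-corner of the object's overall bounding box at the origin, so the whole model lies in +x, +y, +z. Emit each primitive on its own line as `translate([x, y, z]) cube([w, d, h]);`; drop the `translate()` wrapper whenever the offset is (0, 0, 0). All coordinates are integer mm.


cube([856, 257, 208]);
translate([0, 257, 208]) cube([856, 257, 208]);
translate([0, 514, 416]) cube([856, 257, 208]);
translate([0, 771, 624]) cube([856, 257, 208]);
translate([0, 1028, 832]) cube([856, 257, 208]);
translate([0, 1285, 1040]) cube([856, 257, 208]);
translate([0, 1542, 1248]) cube([856, 257, 208]);


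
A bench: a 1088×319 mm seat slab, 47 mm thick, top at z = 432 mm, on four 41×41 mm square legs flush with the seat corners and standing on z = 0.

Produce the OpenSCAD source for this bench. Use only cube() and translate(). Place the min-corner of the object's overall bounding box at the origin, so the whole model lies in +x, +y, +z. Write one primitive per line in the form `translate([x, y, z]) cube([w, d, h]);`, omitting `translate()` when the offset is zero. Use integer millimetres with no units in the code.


translate([0, 0, 385]) cube([1088, 319, 47]);
cube([41, 41, 385]);
translate([0, 278, 0]) cube([41, 41, 385]);
translate([1047, 0, 0]) cube([41, 41, 385]);
translate([1047, 278, 0]) cube([41, 41, 385]);


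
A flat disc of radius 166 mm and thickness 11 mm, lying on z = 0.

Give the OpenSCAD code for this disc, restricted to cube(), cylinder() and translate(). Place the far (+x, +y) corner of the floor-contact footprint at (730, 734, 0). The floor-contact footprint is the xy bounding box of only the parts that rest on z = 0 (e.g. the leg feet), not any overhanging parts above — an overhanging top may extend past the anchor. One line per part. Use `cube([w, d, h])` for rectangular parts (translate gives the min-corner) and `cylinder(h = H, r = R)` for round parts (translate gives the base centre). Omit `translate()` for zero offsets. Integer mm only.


translate([564, 568, 0]) cylinder(h = 11, r = 166);


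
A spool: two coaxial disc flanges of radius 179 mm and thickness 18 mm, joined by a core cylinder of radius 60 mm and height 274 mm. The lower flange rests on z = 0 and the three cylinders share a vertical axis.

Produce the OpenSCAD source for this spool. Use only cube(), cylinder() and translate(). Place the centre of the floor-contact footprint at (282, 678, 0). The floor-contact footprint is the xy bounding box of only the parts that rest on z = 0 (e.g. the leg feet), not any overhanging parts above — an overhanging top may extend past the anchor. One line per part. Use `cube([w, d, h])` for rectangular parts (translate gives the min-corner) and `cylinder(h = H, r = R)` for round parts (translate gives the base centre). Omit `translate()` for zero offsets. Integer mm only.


translate([282, 678, 0]) cylinder(h = 18, r = 179);
translate([282, 678, 18]) cylinder(h = 274, r = 60);
translate([282, 678, 292]) cylinder(h = 18, r = 179);


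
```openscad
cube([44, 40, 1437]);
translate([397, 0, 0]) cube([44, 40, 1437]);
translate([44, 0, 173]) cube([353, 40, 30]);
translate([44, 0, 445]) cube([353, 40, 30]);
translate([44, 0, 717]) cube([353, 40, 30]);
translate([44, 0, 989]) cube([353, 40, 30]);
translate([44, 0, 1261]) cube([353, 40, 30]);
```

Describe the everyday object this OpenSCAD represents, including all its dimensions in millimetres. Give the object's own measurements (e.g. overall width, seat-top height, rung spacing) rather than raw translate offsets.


A straight ladder. Two 44×40 mm vertical rails, 1437 mm tall, stand 441 mm apart (outside-to-outside) with their front faces coplanar on the −y side. 5 rungs, each 40 mm deep and 30 mm tall, span between the inner faces of the rails, front faces flush with the rails. The lowest rung's underside is at z = 173 mm and rungs are spaced 272 mm apart (underside to underside).


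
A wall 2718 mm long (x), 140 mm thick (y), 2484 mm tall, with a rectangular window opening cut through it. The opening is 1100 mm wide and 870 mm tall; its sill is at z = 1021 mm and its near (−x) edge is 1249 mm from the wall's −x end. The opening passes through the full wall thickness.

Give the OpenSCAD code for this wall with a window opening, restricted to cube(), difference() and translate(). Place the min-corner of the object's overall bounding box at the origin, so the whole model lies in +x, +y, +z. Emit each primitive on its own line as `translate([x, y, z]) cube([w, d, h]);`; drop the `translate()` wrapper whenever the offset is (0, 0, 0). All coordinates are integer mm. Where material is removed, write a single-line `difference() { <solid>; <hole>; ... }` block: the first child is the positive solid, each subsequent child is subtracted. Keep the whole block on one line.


difference() { cube([2718, 140, 2484]); translate([1249, 0, 1021]) cube([1100, 140, 870]); }


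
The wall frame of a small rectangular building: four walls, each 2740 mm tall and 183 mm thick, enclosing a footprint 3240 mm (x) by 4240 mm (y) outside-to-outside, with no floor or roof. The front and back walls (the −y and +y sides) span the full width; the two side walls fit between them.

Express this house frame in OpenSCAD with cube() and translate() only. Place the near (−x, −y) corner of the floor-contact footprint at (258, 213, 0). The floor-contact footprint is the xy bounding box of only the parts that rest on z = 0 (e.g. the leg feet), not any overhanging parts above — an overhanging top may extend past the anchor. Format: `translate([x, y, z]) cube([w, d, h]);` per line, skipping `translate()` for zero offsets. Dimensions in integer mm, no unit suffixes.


translate([258, 213, 0]) cube([3240, 183, 2740]);
translate([258, 4270, 0]) cube([3240, 183, 2740]);
translate([258, 396, 0]) cube([183, 3874, 2740]);
translate([3315, 396, 0]) cube([183, 3874, 2740]);


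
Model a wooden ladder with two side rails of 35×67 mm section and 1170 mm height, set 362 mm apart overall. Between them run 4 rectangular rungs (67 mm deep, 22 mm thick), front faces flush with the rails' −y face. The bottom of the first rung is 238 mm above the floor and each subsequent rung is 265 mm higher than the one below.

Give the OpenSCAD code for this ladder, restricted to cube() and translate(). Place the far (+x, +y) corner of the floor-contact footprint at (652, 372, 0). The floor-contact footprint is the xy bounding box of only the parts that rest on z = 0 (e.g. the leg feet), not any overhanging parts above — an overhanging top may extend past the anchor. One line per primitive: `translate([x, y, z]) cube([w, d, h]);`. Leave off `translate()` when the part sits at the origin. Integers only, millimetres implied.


translate([290, 305, 0]) cube([35, 67, 1170]);
translate([617, 305, 0]) cube([35, 67, 1170]);
translate([325, 305, 238]) cube([292, 67, 22]);
translate([325, 305, 503]) cube([292, 67, 22]);
translate([325, 305, 768]) cube([292, 67, 22]);
translate([325, 305, 1033]) cube([292, 67, 22]);


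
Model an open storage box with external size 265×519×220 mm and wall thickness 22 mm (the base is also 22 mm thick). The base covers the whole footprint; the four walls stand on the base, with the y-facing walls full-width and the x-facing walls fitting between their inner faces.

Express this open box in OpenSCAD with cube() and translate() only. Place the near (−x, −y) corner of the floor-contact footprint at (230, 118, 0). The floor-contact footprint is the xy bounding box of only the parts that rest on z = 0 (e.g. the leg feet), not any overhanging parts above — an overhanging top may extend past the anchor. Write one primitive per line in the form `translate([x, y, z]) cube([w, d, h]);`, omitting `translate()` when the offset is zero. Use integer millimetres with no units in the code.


translate([230, 118, 0]) cube([265, 519, 22]);
translate([230, 118, 22]) cube([265, 22, 198]);
translate([230, 615, 22]) cube([265, 22, 198]);
translate([230, 140, 22]) cube([22, 475, 198]);
translate([473, 140, 22]) cube([22, 475, 198]);


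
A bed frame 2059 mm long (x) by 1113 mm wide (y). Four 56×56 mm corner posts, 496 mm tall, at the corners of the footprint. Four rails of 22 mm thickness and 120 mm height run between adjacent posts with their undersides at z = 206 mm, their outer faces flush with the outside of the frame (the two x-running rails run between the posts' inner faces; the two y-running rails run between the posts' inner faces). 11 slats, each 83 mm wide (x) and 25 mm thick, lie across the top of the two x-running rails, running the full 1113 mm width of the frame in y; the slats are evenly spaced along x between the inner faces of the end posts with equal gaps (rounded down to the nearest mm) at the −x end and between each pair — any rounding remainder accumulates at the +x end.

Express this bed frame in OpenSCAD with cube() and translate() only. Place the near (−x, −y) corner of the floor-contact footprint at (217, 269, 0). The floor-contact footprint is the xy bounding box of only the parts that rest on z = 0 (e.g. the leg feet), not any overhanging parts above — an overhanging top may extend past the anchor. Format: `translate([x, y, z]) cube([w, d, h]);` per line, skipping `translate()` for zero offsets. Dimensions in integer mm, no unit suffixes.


translate([217, 269, 0]) cube([56, 56, 496]);
translate([217, 1326, 0]) cube([56, 56, 496]);
translate([2220, 269, 0]) cube([56, 56, 496]);
translate([2220, 1326, 0]) cube([56, 56, 496]);
translate([273, 269, 206]) cube([1947, 22, 120]);
translate([273, 1360, 206]) cube([1947, 22, 120]);
translate([217, 325, 206]) cube([22, 1001, 120]);
translate([2254, 325, 206]) cube([22, 1001, 120]);
translate([359, 269, 326]) cube([83, 1113, 25]);
translate([528, 269, 326]) cube([83, 1113, 25]);
translate([697, 269, 326]) cube([83, 1113, 25]);
translate([866, 269, 326]) cube([83, 1113, 25]);
translate([1035, 269, 326]) cube([83, 1113, 25]);
translate([1204, 269, 326]) cube([83, 1113, 25]);
translate([1373, 269, 326]) cube([83, 1113, 25]);
translate([1542, 269, 326]) cube([83, 1113, 25]);
translate([1711, 269, 326]) cube([83, 1113, 25]);
translate([1880, 269, 326]) cube([83, 1113, 25]);
translate([2049, 269, 326]) cube([83, 1113, 25]);


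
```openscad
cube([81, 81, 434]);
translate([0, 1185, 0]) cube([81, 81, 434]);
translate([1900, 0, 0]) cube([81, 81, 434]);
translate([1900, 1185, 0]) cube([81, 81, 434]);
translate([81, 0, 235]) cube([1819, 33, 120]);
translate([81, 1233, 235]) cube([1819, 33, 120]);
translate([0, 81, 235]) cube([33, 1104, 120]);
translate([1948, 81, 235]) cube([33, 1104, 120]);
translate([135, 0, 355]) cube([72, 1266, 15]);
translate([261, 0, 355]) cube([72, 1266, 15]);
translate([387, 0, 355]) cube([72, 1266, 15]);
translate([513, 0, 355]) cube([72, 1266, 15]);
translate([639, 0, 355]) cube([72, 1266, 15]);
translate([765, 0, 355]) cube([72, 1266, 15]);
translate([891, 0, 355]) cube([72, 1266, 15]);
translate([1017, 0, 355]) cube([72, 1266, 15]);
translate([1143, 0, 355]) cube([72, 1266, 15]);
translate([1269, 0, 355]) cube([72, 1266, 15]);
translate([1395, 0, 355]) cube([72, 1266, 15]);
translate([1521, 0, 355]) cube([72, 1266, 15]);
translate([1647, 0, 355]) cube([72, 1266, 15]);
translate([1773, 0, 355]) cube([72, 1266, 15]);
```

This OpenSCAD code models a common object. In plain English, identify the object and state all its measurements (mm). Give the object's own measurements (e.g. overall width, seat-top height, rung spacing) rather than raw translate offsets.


A bed frame 1981 mm long (x) by 1266 mm wide (y). Four 81×81 mm corner posts, 434 mm tall, at the corners of the footprint. Four rails of 33 mm thickness and 120 mm height run between adjacent posts with their undersides at z = 235 mm, their outer faces flush with the outside of the frame (the two x-running rails run between the posts' inner faces; the two y-running rails run between the posts' inner faces). 14 slats, each 72 mm wide (x) and 15 mm thick, lie across the top of the two x-running rails, running the full 1266 mm width of the frame in y; along x they sit between the end posts with a 54 mm gap after the −x posts and between neighbouring slats, leaving 55 mm before the +x posts.


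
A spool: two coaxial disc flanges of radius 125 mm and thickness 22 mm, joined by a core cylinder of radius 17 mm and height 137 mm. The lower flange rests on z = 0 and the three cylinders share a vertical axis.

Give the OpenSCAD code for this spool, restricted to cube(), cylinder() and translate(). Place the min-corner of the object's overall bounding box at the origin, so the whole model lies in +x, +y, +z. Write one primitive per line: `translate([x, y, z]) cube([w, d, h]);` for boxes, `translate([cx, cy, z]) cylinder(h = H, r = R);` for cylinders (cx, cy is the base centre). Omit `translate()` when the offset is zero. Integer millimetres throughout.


translate([125, 125, 0]) cylinder(h = 22, r = 125);
translate([125, 125, 22]) cylinder(h = 137, r = 17);
translate([125, 125, 159]) cylinder(h = 22, r = 125);


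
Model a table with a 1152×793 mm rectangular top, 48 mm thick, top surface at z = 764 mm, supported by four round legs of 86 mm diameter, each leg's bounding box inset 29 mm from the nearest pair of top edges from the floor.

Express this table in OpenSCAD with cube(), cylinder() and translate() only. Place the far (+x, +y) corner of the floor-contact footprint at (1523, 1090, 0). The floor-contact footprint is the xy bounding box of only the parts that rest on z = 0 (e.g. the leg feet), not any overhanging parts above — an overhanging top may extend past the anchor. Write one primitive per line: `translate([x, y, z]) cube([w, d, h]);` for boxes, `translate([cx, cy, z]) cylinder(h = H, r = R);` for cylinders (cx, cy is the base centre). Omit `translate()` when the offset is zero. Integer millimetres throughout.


translate([400, 326, 716]) cube([1152, 793, 48]);
translate([472, 398, 0]) cylinder(h = 716, r = 43);
translate([1480, 398, 0]) cylinder(h = 716, r = 43);
translate([472, 1047, 0]) cylinder(h = 716, r = 43);
translate([1480, 1047, 0]) cylinder(h = 716, r = 43);


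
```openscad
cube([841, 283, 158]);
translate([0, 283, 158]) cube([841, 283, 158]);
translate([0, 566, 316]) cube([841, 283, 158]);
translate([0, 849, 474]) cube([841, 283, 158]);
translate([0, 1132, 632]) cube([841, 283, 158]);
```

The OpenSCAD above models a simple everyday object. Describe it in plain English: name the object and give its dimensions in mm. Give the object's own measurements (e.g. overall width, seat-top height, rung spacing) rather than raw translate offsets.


A straight staircase of 5 solid steps. Each step is 841 mm wide (x), 283 mm deep (y, the going) and 158 mm tall (the rise). The first step rests on the floor; each subsequent step sits one going further in +y and one rise higher in +z, directly behind and above the previous step with no overlap.


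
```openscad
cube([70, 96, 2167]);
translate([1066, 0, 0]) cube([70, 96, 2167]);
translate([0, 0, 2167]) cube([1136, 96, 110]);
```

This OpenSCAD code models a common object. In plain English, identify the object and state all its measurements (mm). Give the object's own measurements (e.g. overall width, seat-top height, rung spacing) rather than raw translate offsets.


A door frame. The clear opening is 996 mm wide and 2167 mm high. Two 70 mm wide jambs, 96 mm deep, stand either side of the opening from the floor to the top of the opening. A 110 mm thick head sits across the top of both jambs, spanning the full outside width of the frame.


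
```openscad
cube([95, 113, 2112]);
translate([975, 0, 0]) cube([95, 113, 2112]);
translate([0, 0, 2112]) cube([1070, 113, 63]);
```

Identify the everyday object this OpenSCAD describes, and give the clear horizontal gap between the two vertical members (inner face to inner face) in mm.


A door frame. The clear opening width is 880 mm.

Two 2112 mm tall posts with a header on top — a door frame. The left jamb is 95 mm wide at x = 0; the right jamb starts at x = 975. The clear opening is 975 − 95 = 880 mm.


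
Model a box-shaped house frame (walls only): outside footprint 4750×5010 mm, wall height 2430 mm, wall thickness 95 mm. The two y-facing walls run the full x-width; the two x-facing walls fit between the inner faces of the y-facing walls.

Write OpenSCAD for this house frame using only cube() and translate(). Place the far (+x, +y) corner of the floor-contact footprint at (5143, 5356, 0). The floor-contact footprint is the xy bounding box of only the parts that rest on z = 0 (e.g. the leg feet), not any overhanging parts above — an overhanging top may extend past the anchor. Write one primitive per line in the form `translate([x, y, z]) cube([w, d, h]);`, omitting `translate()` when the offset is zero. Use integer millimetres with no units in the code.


translate([393, 346, 0]) cube([4750, 95, 2430]);
translate([393, 5261, 0]) cube([4750, 95, 2430]);
translate([393, 441, 0]) cube([95, 4820, 2430]);
translate([5048, 441, 0]) cube([95, 4820, 2430]);


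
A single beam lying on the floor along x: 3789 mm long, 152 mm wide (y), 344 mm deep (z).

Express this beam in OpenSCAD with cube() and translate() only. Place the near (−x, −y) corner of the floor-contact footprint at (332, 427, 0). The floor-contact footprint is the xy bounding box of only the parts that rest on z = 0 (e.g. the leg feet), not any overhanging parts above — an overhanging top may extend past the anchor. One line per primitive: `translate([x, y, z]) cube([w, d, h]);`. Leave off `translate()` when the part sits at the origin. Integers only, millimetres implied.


translate([332, 427, 0]) cube([3789, 152, 344]);


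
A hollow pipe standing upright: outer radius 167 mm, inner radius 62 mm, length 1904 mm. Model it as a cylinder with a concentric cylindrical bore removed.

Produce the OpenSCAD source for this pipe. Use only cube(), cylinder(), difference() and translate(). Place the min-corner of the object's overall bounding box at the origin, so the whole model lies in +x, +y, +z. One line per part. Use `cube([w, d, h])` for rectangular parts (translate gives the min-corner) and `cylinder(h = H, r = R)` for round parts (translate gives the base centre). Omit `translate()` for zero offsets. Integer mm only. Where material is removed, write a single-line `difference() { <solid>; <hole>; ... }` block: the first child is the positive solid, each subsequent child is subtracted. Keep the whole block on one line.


difference() { translate([167, 167, 0]) cylinder(h = 1904, r = 167); translate([167, 167, 0]) cylinder(h = 1904, r = 62); }


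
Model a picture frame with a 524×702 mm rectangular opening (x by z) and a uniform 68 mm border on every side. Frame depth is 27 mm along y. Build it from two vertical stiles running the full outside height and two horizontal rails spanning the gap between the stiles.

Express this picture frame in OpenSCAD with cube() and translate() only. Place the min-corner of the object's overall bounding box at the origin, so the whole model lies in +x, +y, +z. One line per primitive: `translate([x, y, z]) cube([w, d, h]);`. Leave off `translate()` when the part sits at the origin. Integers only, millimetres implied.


cube([68, 27, 838]);
translate([592, 0, 0]) cube([68, 27, 838]);
translate([68, 0, 0]) cube([524, 27, 68]);
translate([68, 0, 770]) cube([524, 27, 68]);


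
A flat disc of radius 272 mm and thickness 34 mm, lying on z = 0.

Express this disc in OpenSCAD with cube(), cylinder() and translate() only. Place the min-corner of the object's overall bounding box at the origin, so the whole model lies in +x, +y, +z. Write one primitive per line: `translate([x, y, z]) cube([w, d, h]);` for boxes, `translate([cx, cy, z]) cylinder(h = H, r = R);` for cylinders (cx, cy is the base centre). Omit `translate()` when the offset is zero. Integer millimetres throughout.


translate([272, 272, 0]) cylinder(h = 34, r = 272);


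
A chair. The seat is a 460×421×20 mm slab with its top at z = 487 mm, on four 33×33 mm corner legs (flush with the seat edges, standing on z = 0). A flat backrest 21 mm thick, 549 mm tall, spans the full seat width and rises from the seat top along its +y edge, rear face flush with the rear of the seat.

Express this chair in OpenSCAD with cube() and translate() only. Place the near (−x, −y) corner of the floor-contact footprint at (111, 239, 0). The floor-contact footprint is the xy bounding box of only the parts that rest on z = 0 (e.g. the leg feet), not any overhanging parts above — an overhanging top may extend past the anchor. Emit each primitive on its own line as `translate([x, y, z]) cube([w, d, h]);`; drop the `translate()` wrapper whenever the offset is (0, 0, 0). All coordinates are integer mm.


translate([111, 239, 467]) cube([460, 421, 20]);
translate([111, 239, 0]) cube([33, 33, 467]);
translate([538, 239, 0]) cube([33, 33, 467]);
translate([111, 627, 0]) cube([33, 33, 467]);
translate([538, 627, 0]) cube([33, 33, 467]);
translate([111, 639, 487]) cube([460, 21, 549]);


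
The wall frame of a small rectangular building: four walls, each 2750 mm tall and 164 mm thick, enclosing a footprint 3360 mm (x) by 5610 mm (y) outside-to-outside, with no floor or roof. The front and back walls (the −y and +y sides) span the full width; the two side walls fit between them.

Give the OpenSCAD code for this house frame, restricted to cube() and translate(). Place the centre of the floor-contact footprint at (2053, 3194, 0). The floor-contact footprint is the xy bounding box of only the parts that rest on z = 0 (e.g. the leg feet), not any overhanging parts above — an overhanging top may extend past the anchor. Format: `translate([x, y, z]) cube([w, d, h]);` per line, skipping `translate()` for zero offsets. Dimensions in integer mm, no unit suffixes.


translate([373, 389, 0]) cube([3360, 164, 2750]);
translate([373, 5835, 0]) cube([3360, 164, 2750]);
translate([373, 553, 0]) cube([164, 5282, 2750]);
translate([3569, 553, 0]) cube([164, 5282, 2750]);


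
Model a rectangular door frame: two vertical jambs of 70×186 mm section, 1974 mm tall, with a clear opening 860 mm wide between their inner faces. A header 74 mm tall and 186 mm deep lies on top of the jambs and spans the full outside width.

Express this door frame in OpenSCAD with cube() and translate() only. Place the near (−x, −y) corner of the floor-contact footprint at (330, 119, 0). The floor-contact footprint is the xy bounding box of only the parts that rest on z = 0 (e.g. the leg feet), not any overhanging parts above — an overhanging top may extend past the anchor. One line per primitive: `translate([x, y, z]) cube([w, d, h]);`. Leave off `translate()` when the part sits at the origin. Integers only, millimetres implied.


translate([330, 119, 0]) cube([70, 186, 1974]);
translate([1260, 119, 0]) cube([70, 186, 1974]);
translate([330, 119, 1974]) cube([1000, 186, 74]);


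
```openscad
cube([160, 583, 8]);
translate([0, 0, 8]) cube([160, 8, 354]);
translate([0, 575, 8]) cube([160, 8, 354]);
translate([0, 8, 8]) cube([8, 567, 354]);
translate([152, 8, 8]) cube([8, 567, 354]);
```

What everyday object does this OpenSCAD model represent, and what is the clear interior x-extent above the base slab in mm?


An open box. The internal width is 144 mm.

A 160×583 base slab with four walls standing on it — an open box. The base is 160 mm wide and the walls are 8 mm thick, so the internal width is 160 − 2 × 8 = 144 mm.


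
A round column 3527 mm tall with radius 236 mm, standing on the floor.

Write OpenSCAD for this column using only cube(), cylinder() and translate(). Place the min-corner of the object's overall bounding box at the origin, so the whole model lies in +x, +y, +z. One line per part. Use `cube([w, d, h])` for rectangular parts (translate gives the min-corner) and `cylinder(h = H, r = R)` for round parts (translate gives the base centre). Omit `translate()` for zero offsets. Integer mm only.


translate([236, 236, 0]) cylinder(h = 3527, r = 236);


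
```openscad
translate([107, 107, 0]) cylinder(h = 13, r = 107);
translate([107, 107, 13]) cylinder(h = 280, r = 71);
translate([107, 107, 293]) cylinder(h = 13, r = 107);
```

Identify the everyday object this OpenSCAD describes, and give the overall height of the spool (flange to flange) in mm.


A spool. The overall height is 306 mm.

Three coaxial cylinders, large–small–large — a spool. Two 13 mm flanges and a 280 mm core give 13 + 280 + 13 = 306 mm.


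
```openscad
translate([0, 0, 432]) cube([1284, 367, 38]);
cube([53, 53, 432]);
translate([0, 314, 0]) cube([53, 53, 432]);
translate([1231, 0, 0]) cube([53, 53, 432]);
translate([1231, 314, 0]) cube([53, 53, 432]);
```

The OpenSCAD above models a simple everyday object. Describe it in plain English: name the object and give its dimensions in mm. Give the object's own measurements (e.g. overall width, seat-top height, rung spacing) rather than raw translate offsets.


A bench: a 1284×367 mm seat slab, 38 mm thick, top at z = 470 mm, on four 53×53 mm square legs flush with the seat corners and standing on z = 0.


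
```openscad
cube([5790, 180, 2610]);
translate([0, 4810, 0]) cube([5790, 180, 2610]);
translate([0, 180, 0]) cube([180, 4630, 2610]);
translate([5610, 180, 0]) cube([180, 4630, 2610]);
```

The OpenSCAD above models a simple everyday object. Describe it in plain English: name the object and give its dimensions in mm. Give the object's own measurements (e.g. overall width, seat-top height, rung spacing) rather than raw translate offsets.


The wall frame of a small rectangular building: four walls, each 2610 mm tall and 180 mm thick, enclosing a footprint 5790 mm (x) by 4990 mm (y) outside-to-outside, with no floor or roof. The front and back walls (the −y and +y sides) span the full width; the two side walls fit between them.


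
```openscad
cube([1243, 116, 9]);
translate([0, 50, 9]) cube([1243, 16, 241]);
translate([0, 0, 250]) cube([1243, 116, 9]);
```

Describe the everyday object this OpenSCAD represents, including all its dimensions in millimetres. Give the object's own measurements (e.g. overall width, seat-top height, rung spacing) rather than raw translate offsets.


An I-beam lying along x, 1243 mm long. Overall section height 259 mm. Two flanges 116 mm wide (y) and 9 mm thick, one on the floor and one at the top; a web 16 mm thick runs between them, centred on the flange width.
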